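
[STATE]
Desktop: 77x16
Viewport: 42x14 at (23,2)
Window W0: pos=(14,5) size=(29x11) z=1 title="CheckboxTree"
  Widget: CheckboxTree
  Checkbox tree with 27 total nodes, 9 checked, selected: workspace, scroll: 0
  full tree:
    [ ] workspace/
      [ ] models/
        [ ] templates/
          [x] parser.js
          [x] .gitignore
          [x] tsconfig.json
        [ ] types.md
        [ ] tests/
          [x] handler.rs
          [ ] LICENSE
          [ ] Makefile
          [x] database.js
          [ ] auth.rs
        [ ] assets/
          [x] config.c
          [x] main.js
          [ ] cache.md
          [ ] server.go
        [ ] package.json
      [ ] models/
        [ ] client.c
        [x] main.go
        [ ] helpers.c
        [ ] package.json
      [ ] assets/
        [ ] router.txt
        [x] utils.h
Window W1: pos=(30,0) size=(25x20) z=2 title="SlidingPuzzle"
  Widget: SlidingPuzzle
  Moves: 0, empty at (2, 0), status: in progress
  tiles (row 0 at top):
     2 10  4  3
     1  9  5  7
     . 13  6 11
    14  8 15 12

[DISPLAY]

       ┠───────────────────────┨          
       ┃┌────┬────┬────┬────┐  ┃          
       ┃│  2 │ 10 │  4 │  3 │  ┃          
━━━━━━━┃├────┼────┼────┼────┤  ┃          
xTree  ┃│  1 │  9 │  5 │  7 │  ┃          
───────┃├────┼────┼────┼────┤  ┃          
kspace/┃│    │ 13 │  6 │ 11 │  ┃          
odels/ ┃├────┼────┼────┼────┤  ┃          
 templa┃│ 14 │  8 │ 15 │ 12 │  ┃          
x] pars┃└────┴────┴────┴────┘  ┃          
x] .git┃Moves: 0               ┃          
x] tsco┃                       ┃          
 types.┃                       ┃          
━━━━━━━┃                       ┃          


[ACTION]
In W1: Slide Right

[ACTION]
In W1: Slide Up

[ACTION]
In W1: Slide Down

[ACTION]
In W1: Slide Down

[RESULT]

       ┠───────────────────────┨          
       ┃┌────┬────┬────┬────┐  ┃          
       ┃│  2 │ 10 │  4 │  3 │  ┃          
━━━━━━━┃├────┼────┼────┼────┤  ┃          
xTree  ┃│    │  9 │  5 │  7 │  ┃          
───────┃├────┼────┼────┼────┤  ┃          
kspace/┃│  1 │ 13 │  6 │ 11 │  ┃          
odels/ ┃├────┼────┼────┼────┤  ┃          
 templa┃│ 14 │  8 │ 15 │ 12 │  ┃          
x] pars┃└────┴────┴────┴────┘  ┃          
x] .git┃Moves: 3               ┃          
x] tsco┃                       ┃          
 types.┃                       ┃          
━━━━━━━┃                       ┃          


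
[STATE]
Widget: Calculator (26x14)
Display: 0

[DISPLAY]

                         0
┌───┬───┬───┬───┐         
│ 7 │ 8 │ 9 │ ÷ │         
├───┼───┼───┼───┤         
│ 4 │ 5 │ 6 │ × │         
├───┼───┼───┼───┤         
│ 1 │ 2 │ 3 │ - │         
├───┼───┼───┼───┤         
│ 0 │ . │ = │ + │         
├───┼───┼───┼───┤         
│ C │ MC│ MR│ M+│         
└───┴───┴───┴───┘         
                          
                          


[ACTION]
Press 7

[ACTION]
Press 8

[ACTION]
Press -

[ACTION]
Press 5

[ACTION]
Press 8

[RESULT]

                        58
┌───┬───┬───┬───┐         
│ 7 │ 8 │ 9 │ ÷ │         
├───┼───┼───┼───┤         
│ 4 │ 5 │ 6 │ × │         
├───┼───┼───┼───┤         
│ 1 │ 2 │ 3 │ - │         
├───┼───┼───┼───┤         
│ 0 │ . │ = │ + │         
├───┼───┼───┼───┤         
│ C │ MC│ MR│ M+│         
└───┴───┴───┴───┘         
                          
                          


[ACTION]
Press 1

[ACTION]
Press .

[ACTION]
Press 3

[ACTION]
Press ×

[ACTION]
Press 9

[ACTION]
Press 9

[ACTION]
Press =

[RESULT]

                  -49826.7
┌───┬───┬───┬───┐         
│ 7 │ 8 │ 9 │ ÷ │         
├───┼───┼───┼───┤         
│ 4 │ 5 │ 6 │ × │         
├───┼───┼───┼───┤         
│ 1 │ 2 │ 3 │ - │         
├───┼───┼───┼───┤         
│ 0 │ . │ = │ + │         
├───┼───┼───┼───┤         
│ C │ MC│ MR│ M+│         
└───┴───┴───┴───┘         
                          
                          


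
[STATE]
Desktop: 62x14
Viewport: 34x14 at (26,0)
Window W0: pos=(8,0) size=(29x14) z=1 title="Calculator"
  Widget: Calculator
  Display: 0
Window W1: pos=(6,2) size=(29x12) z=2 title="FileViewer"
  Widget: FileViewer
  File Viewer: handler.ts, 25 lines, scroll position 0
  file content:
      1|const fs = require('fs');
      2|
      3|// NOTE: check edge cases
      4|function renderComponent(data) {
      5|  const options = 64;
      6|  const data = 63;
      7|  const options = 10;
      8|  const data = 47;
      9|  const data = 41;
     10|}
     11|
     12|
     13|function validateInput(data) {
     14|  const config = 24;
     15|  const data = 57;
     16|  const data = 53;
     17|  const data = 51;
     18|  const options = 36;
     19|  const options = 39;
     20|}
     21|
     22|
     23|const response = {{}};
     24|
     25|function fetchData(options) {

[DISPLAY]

━━━━━━━━━━┓                       
          ┃                       
━━━━━━━━┓─┨                       
        ┃0┃                       
────────┨ ┃                       
'fs'); ▲┃ ┃                       
       █┃ ┃                       
 cases ░┃ ┃                       
onent(d░┃ ┃                       
4;     ░┃ ┃                       
       ░┃ ┃                       
0;     ░┃ ┃                       
       ▼┃ ┃                       
━━━━━━━━┛━┛                       


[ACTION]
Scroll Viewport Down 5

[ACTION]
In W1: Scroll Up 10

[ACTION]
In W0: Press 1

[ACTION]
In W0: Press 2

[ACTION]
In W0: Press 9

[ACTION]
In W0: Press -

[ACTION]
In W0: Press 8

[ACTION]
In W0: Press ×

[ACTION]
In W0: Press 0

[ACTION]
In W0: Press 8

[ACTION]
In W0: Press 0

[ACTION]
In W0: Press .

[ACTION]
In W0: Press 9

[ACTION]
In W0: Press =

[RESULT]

━━━━━━━━━━┓                       
          ┃                       
━━━━━━━━┓─┨                       
        ┃9┃                       
────────┨ ┃                       
'fs'); ▲┃ ┃                       
       █┃ ┃                       
 cases ░┃ ┃                       
onent(d░┃ ┃                       
4;     ░┃ ┃                       
       ░┃ ┃                       
0;     ░┃ ┃                       
       ▼┃ ┃                       
━━━━━━━━┛━┛                       


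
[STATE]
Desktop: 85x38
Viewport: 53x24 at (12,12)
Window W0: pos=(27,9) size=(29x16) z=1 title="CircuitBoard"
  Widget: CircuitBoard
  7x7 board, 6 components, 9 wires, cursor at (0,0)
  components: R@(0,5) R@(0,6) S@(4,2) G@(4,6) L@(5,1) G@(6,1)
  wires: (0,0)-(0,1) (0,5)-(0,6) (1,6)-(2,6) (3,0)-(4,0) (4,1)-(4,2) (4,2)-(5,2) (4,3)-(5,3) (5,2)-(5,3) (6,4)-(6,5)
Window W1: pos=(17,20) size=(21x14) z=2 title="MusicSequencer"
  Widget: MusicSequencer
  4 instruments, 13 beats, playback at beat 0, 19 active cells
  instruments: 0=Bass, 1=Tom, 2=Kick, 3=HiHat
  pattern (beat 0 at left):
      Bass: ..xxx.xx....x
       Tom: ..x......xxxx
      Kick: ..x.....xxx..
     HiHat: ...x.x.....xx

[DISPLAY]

               ┃   0 1 2 3 4 5 6           ┃         
               ┃0  [.]─ ·               R ─┃         
               ┃                           ┃         
               ┃1                          ┃         
               ┃                           ┃         
               ┃2                          ┃         
               ┃                           ┃         
               ┃3   ·                      ┃         
     ┏━━━━━━━━━━━━━━━━━━━┓                 ┃         
     ┃ MusicSequencer    ┃─ S   ·          ┃         
     ┠───────────────────┨  │   │          ┃         
     ┃      ▼123456789012┃  · ─ ·          ┃         
     ┃  Bass··███·██····█┃━━━━━━━━━━━━━━━━━┛         
     ┃   Tom··█······████┃                           
     ┃  Kick··█·····███··┃                           
     ┃ HiHat···█·█·····██┃                           
     ┃                   ┃                           
     ┃                   ┃                           
     ┃                   ┃                           
     ┃                   ┃                           
     ┃                   ┃                           
     ┗━━━━━━━━━━━━━━━━━━━┛                           
                                                     
                                                     


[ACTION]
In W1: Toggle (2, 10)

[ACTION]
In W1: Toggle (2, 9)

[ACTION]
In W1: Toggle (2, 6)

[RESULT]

               ┃   0 1 2 3 4 5 6           ┃         
               ┃0  [.]─ ·               R ─┃         
               ┃                           ┃         
               ┃1                          ┃         
               ┃                           ┃         
               ┃2                          ┃         
               ┃                           ┃         
               ┃3   ·                      ┃         
     ┏━━━━━━━━━━━━━━━━━━━┓                 ┃         
     ┃ MusicSequencer    ┃─ S   ·          ┃         
     ┠───────────────────┨  │   │          ┃         
     ┃      ▼123456789012┃  · ─ ·          ┃         
     ┃  Bass··███·██····█┃━━━━━━━━━━━━━━━━━┛         
     ┃   Tom··█······████┃                           
     ┃  Kick··█···█·█····┃                           
     ┃ HiHat···█·█·····██┃                           
     ┃                   ┃                           
     ┃                   ┃                           
     ┃                   ┃                           
     ┃                   ┃                           
     ┃                   ┃                           
     ┗━━━━━━━━━━━━━━━━━━━┛                           
                                                     
                                                     


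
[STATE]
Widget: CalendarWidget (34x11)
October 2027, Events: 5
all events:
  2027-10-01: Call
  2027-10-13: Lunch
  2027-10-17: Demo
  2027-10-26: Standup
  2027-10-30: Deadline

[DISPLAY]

           October 2027           
Mo Tu We Th Fr Sa Su              
             1*  2  3             
 4  5  6  7  8  9 10              
11 12 13* 14 15 16 17*            
18 19 20 21 22 23 24              
25 26* 27 28 29 30* 31            
                                  
                                  
                                  
                                  


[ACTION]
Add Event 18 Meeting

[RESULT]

           October 2027           
Mo Tu We Th Fr Sa Su              
             1*  2  3             
 4  5  6  7  8  9 10              
11 12 13* 14 15 16 17*            
18* 19 20 21 22 23 24             
25 26* 27 28 29 30* 31            
                                  
                                  
                                  
                                  


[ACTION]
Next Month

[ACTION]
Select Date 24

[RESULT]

          November 2027           
Mo Tu We Th Fr Sa Su              
 1  2  3  4  5  6  7              
 8  9 10 11 12 13 14              
15 16 17 18 19 20 21              
22 23 [24] 25 26 27 28            
29 30                             
                                  
                                  
                                  
                                  


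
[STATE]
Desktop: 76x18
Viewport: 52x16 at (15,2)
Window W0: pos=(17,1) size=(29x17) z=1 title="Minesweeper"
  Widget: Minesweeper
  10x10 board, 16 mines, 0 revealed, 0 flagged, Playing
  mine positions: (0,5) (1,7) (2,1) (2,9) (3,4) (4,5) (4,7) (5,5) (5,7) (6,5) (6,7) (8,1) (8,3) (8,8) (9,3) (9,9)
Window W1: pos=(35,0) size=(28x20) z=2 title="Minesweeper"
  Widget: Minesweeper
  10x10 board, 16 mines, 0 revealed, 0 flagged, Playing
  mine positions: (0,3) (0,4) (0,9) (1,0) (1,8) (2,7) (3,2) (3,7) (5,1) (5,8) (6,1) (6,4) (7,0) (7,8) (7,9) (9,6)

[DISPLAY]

  ┃ Minesweeper     ┠──────────────────────────┨    
  ┠─────────────────┃■■■■■■■■■■                ┃    
  ┃■■■■■■■■■■       ┃■■■■■■■■■■                ┃    
  ┃■■■■■■■■■■       ┃■■■■■■■■■■                ┃    
  ┃■■■■■■■■■■       ┃■■■■■■■■■■                ┃    
  ┃■■■■■■■■■■       ┃■■■■■■■■■■                ┃    
  ┃■■■■■■■■■■       ┃■■■■■■■■■■                ┃    
  ┃■■■■■■■■■■       ┃■■■■■■■■■■                ┃    
  ┃■■■■■■■■■■       ┃■■■■■■■■■■                ┃    
  ┃■■■■■■■■■■       ┃■■■■■■■■■■                ┃    
  ┃■■■■■■■■■■       ┃■■■■■■■■■■                ┃    
  ┃■■■■■■■■■■       ┃                          ┃    
  ┃                 ┃                          ┃    
  ┃                 ┃                          ┃    
  ┃                 ┃                          ┃    
  ┗━━━━━━━━━━━━━━━━━┃                          ┃    


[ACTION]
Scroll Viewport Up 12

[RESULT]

                    ┏━━━━━━━━━━━━━━━━━━━━━━━━━━┓    
  ┏━━━━━━━━━━━━━━━━━┃ Minesweeper              ┃    
  ┃ Minesweeper     ┠──────────────────────────┨    
  ┠─────────────────┃■■■■■■■■■■                ┃    
  ┃■■■■■■■■■■       ┃■■■■■■■■■■                ┃    
  ┃■■■■■■■■■■       ┃■■■■■■■■■■                ┃    
  ┃■■■■■■■■■■       ┃■■■■■■■■■■                ┃    
  ┃■■■■■■■■■■       ┃■■■■■■■■■■                ┃    
  ┃■■■■■■■■■■       ┃■■■■■■■■■■                ┃    
  ┃■■■■■■■■■■       ┃■■■■■■■■■■                ┃    
  ┃■■■■■■■■■■       ┃■■■■■■■■■■                ┃    
  ┃■■■■■■■■■■       ┃■■■■■■■■■■                ┃    
  ┃■■■■■■■■■■       ┃■■■■■■■■■■                ┃    
  ┃■■■■■■■■■■       ┃                          ┃    
  ┃                 ┃                          ┃    
  ┃                 ┃                          ┃    


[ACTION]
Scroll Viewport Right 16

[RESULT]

           ┏━━━━━━━━━━━━━━━━━━━━━━━━━━┓             
━━━━━━━━━━━┃ Minesweeper              ┃             
weeper     ┠──────────────────────────┨             
───────────┃■■■■■■■■■■                ┃             
■■■■       ┃■■■■■■■■■■                ┃             
■■■■       ┃■■■■■■■■■■                ┃             
■■■■       ┃■■■■■■■■■■                ┃             
■■■■       ┃■■■■■■■■■■                ┃             
■■■■       ┃■■■■■■■■■■                ┃             
■■■■       ┃■■■■■■■■■■                ┃             
■■■■       ┃■■■■■■■■■■                ┃             
■■■■       ┃■■■■■■■■■■                ┃             
■■■■       ┃■■■■■■■■■■                ┃             
■■■■       ┃                          ┃             
           ┃                          ┃             
           ┃                          ┃             


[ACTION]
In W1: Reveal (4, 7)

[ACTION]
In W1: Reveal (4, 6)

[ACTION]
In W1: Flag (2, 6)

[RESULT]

           ┏━━━━━━━━━━━━━━━━━━━━━━━━━━┓             
━━━━━━━━━━━┃ Minesweeper              ┃             
weeper     ┠──────────────────────────┨             
───────────┃■■■■■■■■■■                ┃             
■■■■       ┃■■■■■■■■■■                ┃             
■■■■       ┃■■■■■■⚑■■■                ┃             
■■■■       ┃■■■■■■■■■■                ┃             
■■■■       ┃■■■■■■12■■                ┃             
■■■■       ┃■■■■■■■■■■                ┃             
■■■■       ┃■■■■■■■■■■                ┃             
■■■■       ┃■■■■■■■■■■                ┃             
■■■■       ┃■■■■■■■■■■                ┃             
■■■■       ┃■■■■■■■■■■                ┃             
■■■■       ┃                          ┃             
           ┃                          ┃             
           ┃                          ┃             


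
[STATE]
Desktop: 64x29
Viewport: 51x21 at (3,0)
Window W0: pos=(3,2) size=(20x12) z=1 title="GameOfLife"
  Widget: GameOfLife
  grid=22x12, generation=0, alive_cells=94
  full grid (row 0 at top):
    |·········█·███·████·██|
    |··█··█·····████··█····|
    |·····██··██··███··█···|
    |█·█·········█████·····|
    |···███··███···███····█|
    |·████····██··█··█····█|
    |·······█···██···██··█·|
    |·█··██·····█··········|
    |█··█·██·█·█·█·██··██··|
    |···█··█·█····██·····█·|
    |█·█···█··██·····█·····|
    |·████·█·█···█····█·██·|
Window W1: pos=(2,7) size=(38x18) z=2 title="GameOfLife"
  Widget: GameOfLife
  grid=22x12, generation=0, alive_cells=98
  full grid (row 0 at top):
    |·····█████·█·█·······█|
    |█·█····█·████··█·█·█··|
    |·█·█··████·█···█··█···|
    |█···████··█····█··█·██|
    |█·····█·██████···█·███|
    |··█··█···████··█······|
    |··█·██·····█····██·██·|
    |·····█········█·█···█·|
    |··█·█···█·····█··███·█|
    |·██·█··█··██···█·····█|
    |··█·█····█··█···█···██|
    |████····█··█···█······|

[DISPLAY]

                                                   
                                                   
┏━━━━━━━━━━━━━━━━━━┓                               
┃ GameOfLife       ┃                               
┠──────────────────┨                               
┃Gen: 0            ┃                               
┃···██··██··███··█·┃                               
━━━━━━━━━━━━━━━━━━━━━━━━━━━━━━━━━━━━┓              
 GameOfLife                         ┃              
────────────────────────────────────┨              
Gen: 0                              ┃              
·····█████·█·█·······█              ┃              
█·█····█·████··█·█·█··              ┃              
·█·█··████·█···█··█···              ┃              
█···████··█····█··█·██              ┃              
█·····█·██████···█·███              ┃              
··█··█···████··█······              ┃              
··█·██·····█····██·██·              ┃              
·····█········█·█···█·              ┃              
··█·█···█·····█··███·█              ┃              
·██·█··█··██···█·····█              ┃              


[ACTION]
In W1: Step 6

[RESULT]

                                                   
                                                   
┏━━━━━━━━━━━━━━━━━━┓                               
┃ GameOfLife       ┃                               
┠──────────────────┨                               
┃Gen: 0            ┃                               
┃···██··██··███··█·┃                               
━━━━━━━━━━━━━━━━━━━━━━━━━━━━━━━━━━━━┓              
 GameOfLife                         ┃              
────────────────────────────────────┨              
Gen: 6                              ┃              
·····█·······███······              ┃              
····█·█·····█···█·····              ┃              
······█····█····█·····              ┃              
···██·················              ┃              
····█·█·······█·██·██·              ┃              
··█···██···█····██·█··              ┃              
·██·█·█····█·█···█·█·█              ┃              
·█··██···███····██···█              ┃              
·█··█····██·····██·█·█              ┃              
·██·█··██···█····█·█·█              ┃              


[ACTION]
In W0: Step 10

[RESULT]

                                                   
                                                   
┏━━━━━━━━━━━━━━━━━━┓                               
┃ GameOfLife       ┃                               
┠──────────────────┨                               
┃Gen: 10           ┃                               
┃████·····██····█··┃                               
━━━━━━━━━━━━━━━━━━━━━━━━━━━━━━━━━━━━┓              
 GameOfLife                         ┃              
────────────────────────────────────┨              
Gen: 6                              ┃              
·····█·······███······              ┃              
····█·█·····█···█·····              ┃              
······█····█····█·····              ┃              
···██·················              ┃              
····█·█·······█·██·██·              ┃              
··█···██···█····██·█··              ┃              
·██·█·█····█·█···█·█·█              ┃              
·█··██···███····██···█              ┃              
·█··█····██·····██·█·█              ┃              
·██·█··██···█····█·█·█              ┃              


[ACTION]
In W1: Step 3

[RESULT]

                                                   
                                                   
┏━━━━━━━━━━━━━━━━━━┓                               
┃ GameOfLife       ┃                               
┠──────────────────┨                               
┃Gen: 10           ┃                               
┃████·····██····█··┃                               
━━━━━━━━━━━━━━━━━━━━━━━━━━━━━━━━━━━━┓              
 GameOfLife                         ┃              
────────────────────────────────────┨              
Gen: 9                              ┃              
······················              ┃              
···█·█······█·█·······              ┃              
···█·█·······██·███···              ┃              
······█······█·█·█·█··              ┃              
·███···█······██·█··█·              ┃              
·███·█··██········█·█·              ┃              
·······██·█·█······█··              ┃              
····█·██·██·█·········              ┃              
···········█··········              ┃              
···█··█·············██              ┃              


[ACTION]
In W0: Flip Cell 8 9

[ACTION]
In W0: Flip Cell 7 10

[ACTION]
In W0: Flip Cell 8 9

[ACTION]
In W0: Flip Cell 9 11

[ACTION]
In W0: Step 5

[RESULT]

                                                   
                                                   
┏━━━━━━━━━━━━━━━━━━┓                               
┃ GameOfLife       ┃                               
┠──────────────────┨                               
┃Gen: 15           ┃                               
┃█·············██·█┃                               
━━━━━━━━━━━━━━━━━━━━━━━━━━━━━━━━━━━━┓              
 GameOfLife                         ┃              
────────────────────────────────────┨              
Gen: 9                              ┃              
······················              ┃              
···█·█······█·█·······              ┃              
···█·█·······██·███···              ┃              
······█······█·█·█·█··              ┃              
·███···█······██·█··█·              ┃              
·███·█··██········█·█·              ┃              
·······██·█·█······█··              ┃              
····█·██·██·█·········              ┃              
···········█··········              ┃              
···█··█·············██              ┃              


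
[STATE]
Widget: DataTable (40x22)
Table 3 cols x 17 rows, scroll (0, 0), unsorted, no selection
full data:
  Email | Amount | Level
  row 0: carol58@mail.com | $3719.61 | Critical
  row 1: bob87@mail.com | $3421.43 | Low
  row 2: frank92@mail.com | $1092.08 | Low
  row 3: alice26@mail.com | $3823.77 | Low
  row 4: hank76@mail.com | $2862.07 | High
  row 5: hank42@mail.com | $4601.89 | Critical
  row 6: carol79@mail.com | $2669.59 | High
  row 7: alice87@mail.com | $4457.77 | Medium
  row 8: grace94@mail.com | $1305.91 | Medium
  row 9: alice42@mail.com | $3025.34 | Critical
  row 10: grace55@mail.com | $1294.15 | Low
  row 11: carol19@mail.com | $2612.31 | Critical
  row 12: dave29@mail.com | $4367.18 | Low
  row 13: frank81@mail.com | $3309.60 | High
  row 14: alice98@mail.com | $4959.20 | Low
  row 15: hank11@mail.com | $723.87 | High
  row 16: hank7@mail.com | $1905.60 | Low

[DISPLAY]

Email           │Amount  │Level         
────────────────┼────────┼────────      
carol58@mail.com│$3719.61│Critical      
bob87@mail.com  │$3421.43│Low           
frank92@mail.com│$1092.08│Low           
alice26@mail.com│$3823.77│Low           
hank76@mail.com │$2862.07│High          
hank42@mail.com │$4601.89│Critical      
carol79@mail.com│$2669.59│High          
alice87@mail.com│$4457.77│Medium        
grace94@mail.com│$1305.91│Medium        
alice42@mail.com│$3025.34│Critical      
grace55@mail.com│$1294.15│Low           
carol19@mail.com│$2612.31│Critical      
dave29@mail.com │$4367.18│Low           
frank81@mail.com│$3309.60│High          
alice98@mail.com│$4959.20│Low           
hank11@mail.com │$723.87 │High          
hank7@mail.com  │$1905.60│Low           
                                        
                                        
                                        


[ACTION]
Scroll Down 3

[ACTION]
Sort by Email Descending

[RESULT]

Email          ▼│Amount  │Level         
────────────────┼────────┼────────      
hank7@mail.com  │$1905.60│Low           
hank76@mail.com │$2862.07│High          
hank42@mail.com │$4601.89│Critical      
hank11@mail.com │$723.87 │High          
grace94@mail.com│$1305.91│Medium        
grace55@mail.com│$1294.15│Low           
frank92@mail.com│$1092.08│Low           
frank81@mail.com│$3309.60│High          
dave29@mail.com │$4367.18│Low           
carol79@mail.com│$2669.59│High          
carol58@mail.com│$3719.61│Critical      
carol19@mail.com│$2612.31│Critical      
bob87@mail.com  │$3421.43│Low           
alice98@mail.com│$4959.20│Low           
alice87@mail.com│$4457.77│Medium        
alice42@mail.com│$3025.34│Critical      
alice26@mail.com│$3823.77│Low           
                                        
                                        
                                        


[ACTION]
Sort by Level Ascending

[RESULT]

Email           │Amount  │Level  ▲      
────────────────┼────────┼────────      
hank42@mail.com │$4601.89│Critical      
carol58@mail.com│$3719.61│Critical      
carol19@mail.com│$2612.31│Critical      
alice42@mail.com│$3025.34│Critical      
hank76@mail.com │$2862.07│High          
hank11@mail.com │$723.87 │High          
frank81@mail.com│$3309.60│High          
carol79@mail.com│$2669.59│High          
hank7@mail.com  │$1905.60│Low           
grace55@mail.com│$1294.15│Low           
frank92@mail.com│$1092.08│Low           
dave29@mail.com │$4367.18│Low           
bob87@mail.com  │$3421.43│Low           
alice98@mail.com│$4959.20│Low           
alice26@mail.com│$3823.77│Low           
grace94@mail.com│$1305.91│Medium        
alice87@mail.com│$4457.77│Medium        
                                        
                                        
                                        


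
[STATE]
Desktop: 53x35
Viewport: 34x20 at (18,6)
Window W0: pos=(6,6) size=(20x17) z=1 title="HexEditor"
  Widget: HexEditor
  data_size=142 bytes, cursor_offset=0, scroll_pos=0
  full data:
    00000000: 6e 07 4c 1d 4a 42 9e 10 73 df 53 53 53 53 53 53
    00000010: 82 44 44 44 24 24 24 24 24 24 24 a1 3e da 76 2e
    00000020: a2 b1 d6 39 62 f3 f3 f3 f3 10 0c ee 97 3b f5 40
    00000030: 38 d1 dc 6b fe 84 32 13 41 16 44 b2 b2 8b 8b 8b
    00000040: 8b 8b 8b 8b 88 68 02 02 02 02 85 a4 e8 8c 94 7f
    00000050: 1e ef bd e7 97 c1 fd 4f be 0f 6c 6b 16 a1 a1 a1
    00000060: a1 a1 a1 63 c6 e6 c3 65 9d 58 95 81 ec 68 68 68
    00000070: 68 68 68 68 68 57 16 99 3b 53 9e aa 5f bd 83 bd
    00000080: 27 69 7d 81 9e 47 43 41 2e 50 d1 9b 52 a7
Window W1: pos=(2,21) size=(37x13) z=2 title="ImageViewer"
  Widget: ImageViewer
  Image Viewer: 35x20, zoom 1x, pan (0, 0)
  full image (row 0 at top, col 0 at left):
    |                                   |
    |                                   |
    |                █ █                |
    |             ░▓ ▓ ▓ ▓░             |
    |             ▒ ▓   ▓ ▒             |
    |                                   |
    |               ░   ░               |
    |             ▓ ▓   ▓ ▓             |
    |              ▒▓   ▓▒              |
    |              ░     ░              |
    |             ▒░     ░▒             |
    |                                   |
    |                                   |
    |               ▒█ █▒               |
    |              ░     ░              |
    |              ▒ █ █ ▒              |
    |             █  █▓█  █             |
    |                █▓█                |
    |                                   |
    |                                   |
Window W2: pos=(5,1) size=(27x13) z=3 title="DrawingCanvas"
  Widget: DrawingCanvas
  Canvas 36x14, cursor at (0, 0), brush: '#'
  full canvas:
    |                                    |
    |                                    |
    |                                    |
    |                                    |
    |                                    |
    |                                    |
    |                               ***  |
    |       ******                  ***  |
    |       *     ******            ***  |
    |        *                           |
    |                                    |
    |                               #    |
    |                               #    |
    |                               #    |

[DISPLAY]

             ┃                    
             ┃                    
             ┃                    
             ┃                    
             ┃                    
*            ┃                    
 ******      ┃                    
━━━━━━━━━━━━━┛                    
e ef bd┃                          
1 a1 a1┃                          
8 68 68┃                          
7 69 7d┃                          
       ┃                          
       ┃                          
       ┃                          
━━━━━━━━━━━━━━━━━━━━┓             
                    ┃             
────────────────────┨             
                    ┃             
                    ┃             


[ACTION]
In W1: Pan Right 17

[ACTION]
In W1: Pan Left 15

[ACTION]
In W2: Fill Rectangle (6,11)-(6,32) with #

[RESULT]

             ┃                    
             ┃                    
             ┃                    
             ┃                    
#############┃                    
*            ┃                    
 ******      ┃                    
━━━━━━━━━━━━━┛                    
e ef bd┃                          
1 a1 a1┃                          
8 68 68┃                          
7 69 7d┃                          
       ┃                          
       ┃                          
       ┃                          
━━━━━━━━━━━━━━━━━━━━┓             
                    ┃             
────────────────────┨             
                    ┃             
                    ┃             


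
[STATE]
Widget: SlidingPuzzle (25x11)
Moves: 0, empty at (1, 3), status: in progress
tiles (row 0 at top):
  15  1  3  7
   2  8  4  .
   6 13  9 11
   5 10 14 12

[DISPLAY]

┌────┬────┬────┬────┐    
│ 15 │  1 │  3 │  7 │    
├────┼────┼────┼────┤    
│  2 │  8 │  4 │    │    
├────┼────┼────┼────┤    
│  6 │ 13 │  9 │ 11 │    
├────┼────┼────┼────┤    
│  5 │ 10 │ 14 │ 12 │    
└────┴────┴────┴────┘    
Moves: 0                 
                         


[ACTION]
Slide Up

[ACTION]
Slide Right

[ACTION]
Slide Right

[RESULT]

┌────┬────┬────┬────┐    
│ 15 │  1 │  3 │  7 │    
├────┼────┼────┼────┤    
│  2 │  8 │  4 │ 11 │    
├────┼────┼────┼────┤    
│  6 │    │ 13 │  9 │    
├────┼────┼────┼────┤    
│  5 │ 10 │ 14 │ 12 │    
└────┴────┴────┴────┘    
Moves: 3                 
                         


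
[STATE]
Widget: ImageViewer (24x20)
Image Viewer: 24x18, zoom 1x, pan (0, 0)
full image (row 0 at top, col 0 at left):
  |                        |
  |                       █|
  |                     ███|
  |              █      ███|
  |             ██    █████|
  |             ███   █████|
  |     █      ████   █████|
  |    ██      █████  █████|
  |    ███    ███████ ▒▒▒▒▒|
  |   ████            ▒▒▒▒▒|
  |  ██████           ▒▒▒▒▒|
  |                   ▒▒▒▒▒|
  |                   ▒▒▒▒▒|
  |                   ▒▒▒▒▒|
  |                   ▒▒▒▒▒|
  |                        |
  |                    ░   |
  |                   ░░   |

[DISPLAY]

                        
                       █
                     ███
              █      ███
             ██    █████
             ███   █████
     █      ████   █████
    ██      █████  █████
    ███    ███████ ▒▒▒▒▒
   ████            ▒▒▒▒▒
  ██████           ▒▒▒▒▒
                   ▒▒▒▒▒
                   ▒▒▒▒▒
                   ▒▒▒▒▒
                   ▒▒▒▒▒
                        
                    ░   
                   ░░   
                        
                        


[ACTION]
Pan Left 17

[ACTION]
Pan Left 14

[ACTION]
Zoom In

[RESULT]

                        
                        
                        
                        
                        
                        
                        
                        
                        
                        
                        
                        
          ██            
          ██            
        ████            
        ████            
        ██████        ██
        ██████        ██
      ████████          
      ████████          
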